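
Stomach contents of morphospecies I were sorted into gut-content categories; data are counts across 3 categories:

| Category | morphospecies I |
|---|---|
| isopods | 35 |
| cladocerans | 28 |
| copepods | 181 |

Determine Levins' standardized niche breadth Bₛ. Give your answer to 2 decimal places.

Proportions for morphospecies I (n=244): 35/244=0.1434, 28/244=0.1148, 181/244=0.7418
Σpᵢ² = 0.1434² + 0.1148² + 0.7418² = 0.020564 + 0.013179 + 0.550267 = 0.584010
B = 1 / 0.584010 = 1.7123
Bₛ = (B − 1)/(n − 1) = (1.7123 − 1)/(3 − 1) = 0.7123/2 = 0.3562

0.36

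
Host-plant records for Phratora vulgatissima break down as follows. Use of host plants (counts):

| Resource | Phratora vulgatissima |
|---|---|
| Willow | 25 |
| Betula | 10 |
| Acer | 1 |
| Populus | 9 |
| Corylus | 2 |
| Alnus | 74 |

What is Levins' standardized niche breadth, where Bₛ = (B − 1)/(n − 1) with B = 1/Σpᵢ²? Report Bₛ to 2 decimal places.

0.27

Proportions for Phratora vulgatissima (n=121): 25/121=0.2066, 10/121=0.0826, 1/121=0.0083, 9/121=0.0744, 2/121=0.0165, 74/121=0.6116
Σpᵢ² = 0.2066² + 0.0826² + 0.0083² + 0.0744² + 0.0165² + 0.6116² = 0.042684 + 0.006823 + 0.000069 + 0.005535 + 0.000272 + 0.374055 = 0.429438
B = 1 / 0.429438 = 2.3286
Bₛ = (B − 1)/(n − 1) = (2.3286 − 1)/(6 − 1) = 1.3286/5 = 0.2657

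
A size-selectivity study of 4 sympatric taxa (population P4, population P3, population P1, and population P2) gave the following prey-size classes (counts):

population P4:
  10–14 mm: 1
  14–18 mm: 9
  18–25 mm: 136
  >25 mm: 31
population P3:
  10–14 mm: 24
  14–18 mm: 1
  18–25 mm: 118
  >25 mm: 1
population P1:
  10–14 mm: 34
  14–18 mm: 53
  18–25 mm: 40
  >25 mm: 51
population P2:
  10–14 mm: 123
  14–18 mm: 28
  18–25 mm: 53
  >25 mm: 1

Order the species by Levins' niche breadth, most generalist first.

population P1 > population P2 > population P4 > population P3

Proportions for population P4 (n=177): 1/177=0.0056, 9/177=0.0508, 136/177=0.7684, 31/177=0.1751
Proportions for population P3 (n=144): 24/144=0.1667, 1/144=0.0069, 118/144=0.8194, 1/144=0.0069
Proportions for population P1 (n=178): 34/178=0.1910, 53/178=0.2978, 40/178=0.2247, 51/178=0.2865
Proportions for population P2 (n=205): 123/205=0.6000, 28/205=0.1366, 53/205=0.2585, 1/205=0.0049
Σp_P4ᵢ² = 0.0056² + 0.0508² + 0.7684² + 0.1751² = 0.000031 + 0.002581 + 0.590439 + 0.030660 = 0.623711
B_P4 = 1 / 0.623711 = 1.6033
Σp_P3ᵢ² = 0.1667² + 0.0069² + 0.8194² + 0.0069² = 0.027789 + 0.000048 + 0.671416 + 0.000048 = 0.699301
B_P3 = 1 / 0.699301 = 1.4300
Σp_P1ᵢ² = 0.1910² + 0.2978² + 0.2247² + 0.2865² = 0.036481 + 0.088685 + 0.050490 + 0.082082 = 0.257738
B_P1 = 1 / 0.257738 = 3.8799
Σp_P2ᵢ² = 0.6000² + 0.1366² + 0.2585² + 0.0049² = 0.360000 + 0.018660 + 0.066822 + 0.000024 = 0.445506
B_P2 = 1 / 0.445506 = 2.2446
Ranking by B (broadest → narrowest): population P1 (3.88) > population P2 (2.24) > population P4 (1.60) > population P3 (1.43)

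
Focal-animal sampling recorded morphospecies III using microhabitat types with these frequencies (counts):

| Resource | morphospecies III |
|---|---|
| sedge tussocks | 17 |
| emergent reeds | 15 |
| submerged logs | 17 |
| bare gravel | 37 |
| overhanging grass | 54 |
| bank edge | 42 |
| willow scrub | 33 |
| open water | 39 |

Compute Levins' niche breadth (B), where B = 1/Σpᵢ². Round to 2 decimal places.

Proportions for morphospecies III (n=254): 17/254=0.0669, 15/254=0.0591, 17/254=0.0669, 37/254=0.1457, 54/254=0.2126, 42/254=0.1654, 33/254=0.1299, 39/254=0.1535
Σpᵢ² = 0.0669² + 0.0591² + 0.0669² + 0.1457² + 0.2126² + 0.1654² + 0.1299² + 0.1535² = 0.004476 + 0.003493 + 0.004476 + 0.021228 + 0.045199 + 0.027357 + 0.016874 + 0.023562 = 0.146665
B = 1 / 0.146665 = 6.8183

6.82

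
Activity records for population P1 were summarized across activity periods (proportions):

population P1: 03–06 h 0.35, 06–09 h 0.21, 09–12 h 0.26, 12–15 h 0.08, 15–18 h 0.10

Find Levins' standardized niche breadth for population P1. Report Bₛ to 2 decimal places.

Σpᵢ² = 0.35² + 0.21² + 0.26² + 0.08² + 0.10² = 0.1225 + 0.0441 + 0.0676 + 0.0064 + 0.0100 = 0.2506
B = 1 / 0.2506 = 3.9904
Bₛ = (B − 1)/(n − 1) = (3.9904 − 1)/(5 − 1) = 2.9904/4 = 0.7476

0.75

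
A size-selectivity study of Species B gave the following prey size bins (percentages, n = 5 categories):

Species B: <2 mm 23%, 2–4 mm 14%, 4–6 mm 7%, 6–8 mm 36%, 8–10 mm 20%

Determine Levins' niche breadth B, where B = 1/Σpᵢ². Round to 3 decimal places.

Convert percentages to proportions (divide by 100).
Σpᵢ² = 0.23² + 0.14² + 0.07² + 0.36² + 0.20² = 0.0529 + 0.0196 + 0.0049 + 0.1296 + 0.0400 = 0.2470
B = 1 / 0.2470 = 4.04858

4.049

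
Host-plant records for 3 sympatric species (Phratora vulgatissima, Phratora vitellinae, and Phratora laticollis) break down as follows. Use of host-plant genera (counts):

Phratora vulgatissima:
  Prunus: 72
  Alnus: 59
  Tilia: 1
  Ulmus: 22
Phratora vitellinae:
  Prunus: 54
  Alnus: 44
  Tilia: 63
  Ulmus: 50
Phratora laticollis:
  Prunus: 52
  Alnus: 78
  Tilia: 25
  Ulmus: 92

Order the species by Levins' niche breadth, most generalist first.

Proportions for Phratora vulgatissima (n=154): 72/154=0.4675, 59/154=0.3831, 1/154=0.0065, 22/154=0.1429
Proportions for Phratora vitellinae (n=211): 54/211=0.2559, 44/211=0.2085, 63/211=0.2986, 50/211=0.2370
Proportions for Phratora laticollis (n=247): 52/247=0.2105, 78/247=0.3158, 25/247=0.1012, 92/247=0.3725
Σp_vulgᵢ² = 0.4675² + 0.3831² + 0.0065² + 0.1429² = 0.218556 + 0.146766 + 0.000042 + 0.020420 = 0.385784
B_vulg = 1 / 0.385784 = 2.5921
Σp_viteᵢ² = 0.2559² + 0.2085² + 0.2986² + 0.2370² = 0.065485 + 0.043472 + 0.089162 + 0.056169 = 0.254288
B_vite = 1 / 0.254288 = 3.9325
Σp_latiᵢ² = 0.2105² + 0.3158² + 0.1012² + 0.3725² = 0.044310 + 0.099730 + 0.010241 + 0.138756 = 0.293037
B_lati = 1 / 0.293037 = 3.4125
Ranking by B (broadest → narrowest): Phratora vitellinae (3.93) > Phratora laticollis (3.41) > Phratora vulgatissima (2.59)

Phratora vitellinae > Phratora laticollis > Phratora vulgatissima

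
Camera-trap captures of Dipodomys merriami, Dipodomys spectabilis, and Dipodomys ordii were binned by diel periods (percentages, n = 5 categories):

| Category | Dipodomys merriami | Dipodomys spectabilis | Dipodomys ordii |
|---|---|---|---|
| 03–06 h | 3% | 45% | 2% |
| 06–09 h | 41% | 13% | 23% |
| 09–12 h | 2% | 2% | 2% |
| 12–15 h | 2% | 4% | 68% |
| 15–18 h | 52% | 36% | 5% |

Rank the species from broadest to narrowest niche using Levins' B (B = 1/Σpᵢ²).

Convert percentages to proportions (divide by 100).
Σp_merrᵢ² = 0.03² + 0.41² + 0.02² + 0.02² + 0.52² = 0.0009 + 0.1681 + 0.0004 + 0.0004 + 0.2704 = 0.4402
B_merr = 1 / 0.4402 = 2.2717
Σp_specᵢ² = 0.45² + 0.13² + 0.02² + 0.04² + 0.36² = 0.2025 + 0.0169 + 0.0004 + 0.0016 + 0.1296 = 0.3510
B_spec = 1 / 0.3510 = 2.8490
Σp_ordiᵢ² = 0.02² + 0.23² + 0.02² + 0.68² + 0.05² = 0.0004 + 0.0529 + 0.0004 + 0.4624 + 0.0025 = 0.5186
B_ordi = 1 / 0.5186 = 1.9283
Ranking by B (broadest → narrowest): Dipodomys spectabilis (2.85) > Dipodomys merriami (2.27) > Dipodomys ordii (1.93)

Dipodomys spectabilis > Dipodomys merriami > Dipodomys ordii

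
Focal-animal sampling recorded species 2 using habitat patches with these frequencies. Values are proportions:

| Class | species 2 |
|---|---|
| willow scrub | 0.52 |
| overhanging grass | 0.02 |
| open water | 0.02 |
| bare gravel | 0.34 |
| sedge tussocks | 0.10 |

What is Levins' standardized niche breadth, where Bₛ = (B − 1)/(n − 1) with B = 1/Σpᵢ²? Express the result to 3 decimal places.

0.380

Σpᵢ² = 0.52² + 0.02² + 0.02² + 0.34² + 0.10² = 0.2704 + 0.0004 + 0.0004 + 0.1156 + 0.0100 = 0.3968
B = 1 / 0.3968 = 2.52016
Bₛ = (B − 1)/(n − 1) = (2.52016 − 1)/(5 − 1) = 1.52016/4 = 0.38004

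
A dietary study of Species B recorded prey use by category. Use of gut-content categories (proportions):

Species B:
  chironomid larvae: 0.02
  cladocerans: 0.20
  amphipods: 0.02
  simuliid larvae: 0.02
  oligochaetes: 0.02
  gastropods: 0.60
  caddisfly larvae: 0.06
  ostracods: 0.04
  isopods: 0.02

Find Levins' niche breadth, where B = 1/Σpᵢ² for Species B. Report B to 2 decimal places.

2.46

Σpᵢ² = 0.02² + 0.20² + 0.02² + 0.02² + 0.02² + 0.60² + 0.06² + 0.04² + 0.02² = 0.0004 + 0.0400 + 0.0004 + 0.0004 + 0.0004 + 0.3600 + 0.0036 + 0.0016 + 0.0004 = 0.4072
B = 1 / 0.4072 = 2.4558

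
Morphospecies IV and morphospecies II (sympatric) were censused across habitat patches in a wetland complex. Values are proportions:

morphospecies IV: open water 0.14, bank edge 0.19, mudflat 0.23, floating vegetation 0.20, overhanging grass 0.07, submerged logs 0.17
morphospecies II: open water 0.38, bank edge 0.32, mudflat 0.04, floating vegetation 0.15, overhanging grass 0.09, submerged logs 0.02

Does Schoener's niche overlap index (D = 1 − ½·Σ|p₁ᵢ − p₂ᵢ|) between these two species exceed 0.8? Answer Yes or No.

Σ|p₁ᵢ − p₂ᵢ| = 0.24 + 0.13 + 0.19 + 0.05 + 0.02 + 0.15 = 0.78
D = 1 − ½ × 0.78 = 1 − 0.390 = 0.6100
D = 0.6100 < 0.8 → No.

No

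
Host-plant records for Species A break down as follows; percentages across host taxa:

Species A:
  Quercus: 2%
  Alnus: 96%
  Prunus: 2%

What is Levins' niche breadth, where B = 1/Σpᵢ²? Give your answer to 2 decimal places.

1.08

Convert percentages to proportions (divide by 100).
Σpᵢ² = 0.02² + 0.96² + 0.02² = 0.0004 + 0.9216 + 0.0004 = 0.9224
B = 1 / 0.9224 = 1.0841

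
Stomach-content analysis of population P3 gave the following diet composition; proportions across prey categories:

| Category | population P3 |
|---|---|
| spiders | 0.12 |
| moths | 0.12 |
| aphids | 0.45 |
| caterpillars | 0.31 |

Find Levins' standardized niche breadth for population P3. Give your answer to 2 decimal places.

0.68

Σpᵢ² = 0.12² + 0.12² + 0.45² + 0.31² = 0.0144 + 0.0144 + 0.2025 + 0.0961 = 0.3274
B = 1 / 0.3274 = 3.0544
Bₛ = (B − 1)/(n − 1) = (3.0544 − 1)/(4 − 1) = 2.0544/3 = 0.6848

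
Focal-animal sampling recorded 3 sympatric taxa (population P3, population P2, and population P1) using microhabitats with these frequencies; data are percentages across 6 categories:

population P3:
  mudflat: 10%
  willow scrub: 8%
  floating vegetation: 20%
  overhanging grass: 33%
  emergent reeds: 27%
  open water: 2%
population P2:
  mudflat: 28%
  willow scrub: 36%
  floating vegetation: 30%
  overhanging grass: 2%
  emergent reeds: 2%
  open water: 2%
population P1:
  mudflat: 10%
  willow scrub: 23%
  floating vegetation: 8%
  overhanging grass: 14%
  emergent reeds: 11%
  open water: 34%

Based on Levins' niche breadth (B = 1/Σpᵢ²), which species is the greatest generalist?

population P1

Convert percentages to proportions (divide by 100).
Σp_P3ᵢ² = 0.10² + 0.08² + 0.20² + 0.33² + 0.27² + 0.02² = 0.0100 + 0.0064 + 0.0400 + 0.1089 + 0.0729 + 0.0004 = 0.2386
B_P3 = 1 / 0.2386 = 4.1911
Σp_P2ᵢ² = 0.28² + 0.36² + 0.30² + 0.02² + 0.02² + 0.02² = 0.0784 + 0.1296 + 0.0900 + 0.0004 + 0.0004 + 0.0004 = 0.2992
B_P2 = 1 / 0.2992 = 3.3422
Σp_P1ᵢ² = 0.10² + 0.23² + 0.08² + 0.14² + 0.11² + 0.34² = 0.0100 + 0.0529 + 0.0064 + 0.0196 + 0.0121 + 0.1156 = 0.2166
B_P1 = 1 / 0.2166 = 4.6168
Highest B → broadest niche (most generalist): population P1 (B = 4.62).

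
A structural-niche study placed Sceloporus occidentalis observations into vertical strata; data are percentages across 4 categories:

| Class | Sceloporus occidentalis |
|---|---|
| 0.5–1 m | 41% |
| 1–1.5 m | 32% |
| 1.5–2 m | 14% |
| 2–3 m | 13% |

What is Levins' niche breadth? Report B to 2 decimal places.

3.26

Convert percentages to proportions (divide by 100).
Σpᵢ² = 0.41² + 0.32² + 0.14² + 0.13² = 0.1681 + 0.1024 + 0.0196 + 0.0169 = 0.3070
B = 1 / 0.3070 = 3.2573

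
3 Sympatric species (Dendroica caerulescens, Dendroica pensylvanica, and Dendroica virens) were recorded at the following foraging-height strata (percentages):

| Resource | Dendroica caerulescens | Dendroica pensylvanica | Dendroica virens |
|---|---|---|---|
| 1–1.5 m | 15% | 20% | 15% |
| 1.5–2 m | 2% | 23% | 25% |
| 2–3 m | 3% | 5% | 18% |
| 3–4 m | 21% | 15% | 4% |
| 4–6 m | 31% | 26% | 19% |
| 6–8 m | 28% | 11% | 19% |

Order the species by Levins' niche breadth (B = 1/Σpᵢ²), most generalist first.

Convert percentages to proportions (divide by 100).
Σp_caerᵢ² = 0.15² + 0.02² + 0.03² + 0.21² + 0.31² + 0.28² = 0.0225 + 0.0004 + 0.0009 + 0.0441 + 0.0961 + 0.0784 = 0.2424
B_caer = 1 / 0.2424 = 4.1254
Σp_pensᵢ² = 0.20² + 0.23² + 0.05² + 0.15² + 0.26² + 0.11² = 0.0400 + 0.0529 + 0.0025 + 0.0225 + 0.0676 + 0.0121 = 0.1976
B_pens = 1 / 0.1976 = 5.0607
Σp_vireᵢ² = 0.15² + 0.25² + 0.18² + 0.04² + 0.19² + 0.19² = 0.0225 + 0.0625 + 0.0324 + 0.0016 + 0.0361 + 0.0361 = 0.1912
B_vire = 1 / 0.1912 = 5.2301
Ranking by B (broadest → narrowest): Dendroica virens (5.23) > Dendroica pensylvanica (5.06) > Dendroica caerulescens (4.13)

Dendroica virens > Dendroica pensylvanica > Dendroica caerulescens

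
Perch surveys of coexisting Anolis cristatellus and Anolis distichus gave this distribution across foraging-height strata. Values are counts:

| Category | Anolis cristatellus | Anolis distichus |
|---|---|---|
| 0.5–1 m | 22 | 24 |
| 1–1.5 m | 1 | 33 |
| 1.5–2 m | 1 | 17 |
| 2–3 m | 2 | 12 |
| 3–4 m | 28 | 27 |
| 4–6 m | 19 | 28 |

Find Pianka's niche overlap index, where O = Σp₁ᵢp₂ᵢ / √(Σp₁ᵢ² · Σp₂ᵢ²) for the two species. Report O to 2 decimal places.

0.78

Proportions for Anolis cristatellus (n=73): 22/73=0.3014, 1/73=0.0137, 1/73=0.0137, 2/73=0.0274, 28/73=0.3836, 19/73=0.2603
Proportions for Anolis distichus (n=141): 24/141=0.1702, 33/141=0.2340, 17/141=0.1206, 12/141=0.0851, 27/141=0.1915, 28/141=0.1986
Σ p₁ᵢp₂ᵢ = 0.051298 + 0.003206 + 0.001652 + 0.002332 + 0.073459 + 0.051696 = 0.183643
Σp_1ᵢ² = 0.3014² + 0.0137² + 0.0137² + 0.0274² + 0.3836² + 0.2603² = 0.090842 + 0.000188 + 0.000188 + 0.000751 + 0.147149 + 0.067756 = 0.306874
Σp_2ᵢ² = 0.1702² + 0.2340² + 0.1206² + 0.0851² + 0.1915² + 0.1986² = 0.028968 + 0.054756 + 0.014544 + 0.007242 + 0.036672 + 0.039442 = 0.181624
O = 0.183643 / √(0.306874 × 0.181624) = 0.183643 / 0.2360841 = 0.7779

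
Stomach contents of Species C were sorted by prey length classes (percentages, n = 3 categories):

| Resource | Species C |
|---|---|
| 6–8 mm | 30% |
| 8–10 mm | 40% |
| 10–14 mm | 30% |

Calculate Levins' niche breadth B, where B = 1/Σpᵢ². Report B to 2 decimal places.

2.94

Convert percentages to proportions (divide by 100).
Σpᵢ² = 0.30² + 0.40² + 0.30² = 0.0900 + 0.1600 + 0.0900 = 0.3400
B = 1 / 0.3400 = 2.9412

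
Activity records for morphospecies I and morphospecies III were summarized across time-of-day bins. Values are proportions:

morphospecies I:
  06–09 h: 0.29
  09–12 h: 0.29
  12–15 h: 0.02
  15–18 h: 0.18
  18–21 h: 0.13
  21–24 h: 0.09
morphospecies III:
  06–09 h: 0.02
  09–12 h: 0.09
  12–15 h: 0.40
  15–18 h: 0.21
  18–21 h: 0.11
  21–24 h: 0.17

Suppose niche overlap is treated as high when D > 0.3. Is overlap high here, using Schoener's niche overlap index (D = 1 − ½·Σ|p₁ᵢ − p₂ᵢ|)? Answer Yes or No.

Yes

Σ|p₁ᵢ − p₂ᵢ| = 0.27 + 0.20 + 0.38 + 0.03 + 0.02 + 0.08 = 0.98
D = 1 − ½ × 0.98 = 1 − 0.490 = 0.5100
D = 0.5100 > 0.3 → Yes.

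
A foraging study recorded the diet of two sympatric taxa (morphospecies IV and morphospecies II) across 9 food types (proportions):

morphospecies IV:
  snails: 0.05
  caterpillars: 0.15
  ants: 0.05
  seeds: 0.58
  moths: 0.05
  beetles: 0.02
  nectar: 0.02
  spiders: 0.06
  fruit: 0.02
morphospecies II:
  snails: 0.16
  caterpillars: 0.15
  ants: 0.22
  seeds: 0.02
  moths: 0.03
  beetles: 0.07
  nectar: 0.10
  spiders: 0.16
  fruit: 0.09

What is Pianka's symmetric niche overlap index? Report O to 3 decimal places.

Σ p₁ᵢp₂ᵢ = 0.0080 + 0.0225 + 0.0110 + 0.0116 + 0.0015 + 0.0014 + 0.0020 + 0.0096 + 0.0018 = 0.0694
Σp_1ᵢ² = 0.05² + 0.15² + 0.05² + 0.58² + 0.05² + 0.02² + 0.02² + 0.06² + 0.02² = 0.0025 + 0.0225 + 0.0025 + 0.3364 + 0.0025 + 0.0004 + 0.0004 + 0.0036 + 0.0004 = 0.3712
Σp_2ᵢ² = 0.16² + 0.15² + 0.22² + 0.02² + 0.03² + 0.07² + 0.10² + 0.16² + 0.09² = 0.0256 + 0.0225 + 0.0484 + 0.0004 + 0.0009 + 0.0049 + 0.0100 + 0.0256 + 0.0081 = 0.1464
O = 0.0694 / √(0.3712 × 0.1464) = 0.0694 / 0.233117 = 0.29770

0.298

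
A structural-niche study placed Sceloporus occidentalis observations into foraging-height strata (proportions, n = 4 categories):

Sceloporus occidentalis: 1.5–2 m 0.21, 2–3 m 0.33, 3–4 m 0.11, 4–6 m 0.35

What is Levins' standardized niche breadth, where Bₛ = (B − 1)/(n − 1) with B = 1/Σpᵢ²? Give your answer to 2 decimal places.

Σpᵢ² = 0.21² + 0.33² + 0.11² + 0.35² = 0.0441 + 0.1089 + 0.0121 + 0.1225 = 0.2876
B = 1 / 0.2876 = 3.4771
Bₛ = (B − 1)/(n − 1) = (3.4771 − 1)/(4 − 1) = 2.4771/3 = 0.8257

0.83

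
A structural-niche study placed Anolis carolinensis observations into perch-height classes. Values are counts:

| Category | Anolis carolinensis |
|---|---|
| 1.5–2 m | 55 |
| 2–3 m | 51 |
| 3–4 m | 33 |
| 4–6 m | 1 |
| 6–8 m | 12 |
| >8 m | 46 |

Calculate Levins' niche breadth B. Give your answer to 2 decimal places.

Proportions for Anolis carolinensis (n=198): 55/198=0.2778, 51/198=0.2576, 33/198=0.1667, 1/198=0.0051, 12/198=0.0606, 46/198=0.2323
Σpᵢ² = 0.2778² + 0.2576² + 0.1667² + 0.0051² + 0.0606² + 0.2323² = 0.077173 + 0.066358 + 0.027789 + 0.000026 + 0.003672 + 0.053963 = 0.228981
B = 1 / 0.228981 = 4.3672

4.37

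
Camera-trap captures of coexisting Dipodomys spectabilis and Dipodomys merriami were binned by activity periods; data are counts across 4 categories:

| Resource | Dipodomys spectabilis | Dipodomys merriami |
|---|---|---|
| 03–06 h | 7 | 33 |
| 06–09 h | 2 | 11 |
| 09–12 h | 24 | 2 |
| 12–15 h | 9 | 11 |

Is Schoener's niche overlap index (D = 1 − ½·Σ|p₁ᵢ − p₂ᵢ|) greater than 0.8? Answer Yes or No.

Proportions for Dipodomys spectabilis (n=42): 7/42=0.1667, 2/42=0.0476, 24/42=0.5714, 9/42=0.2143
Proportions for Dipodomys merriami (n=57): 33/57=0.5789, 11/57=0.1930, 2/57=0.0351, 11/57=0.1930
Σ|p₁ᵢ − p₂ᵢ| = 0.4122 + 0.1454 + 0.5363 + 0.0213 = 1.1152
D = 1 − ½ × 1.1152 = 1 − 0.55760 = 0.44240
D = 0.44240 < 0.8 → No.

No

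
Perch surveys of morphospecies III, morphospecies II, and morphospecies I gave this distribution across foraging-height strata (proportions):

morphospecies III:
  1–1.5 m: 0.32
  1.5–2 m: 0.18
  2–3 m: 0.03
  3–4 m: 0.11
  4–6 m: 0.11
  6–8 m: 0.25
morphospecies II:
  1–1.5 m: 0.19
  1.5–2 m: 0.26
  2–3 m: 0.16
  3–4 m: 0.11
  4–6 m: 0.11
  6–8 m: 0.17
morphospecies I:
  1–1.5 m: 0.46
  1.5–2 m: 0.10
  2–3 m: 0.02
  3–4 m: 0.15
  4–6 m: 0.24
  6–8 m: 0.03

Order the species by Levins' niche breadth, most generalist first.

morphospecies II > morphospecies III > morphospecies I

Σp_IIIᵢ² = 0.32² + 0.18² + 0.03² + 0.11² + 0.11² + 0.25² = 0.1024 + 0.0324 + 0.0009 + 0.0121 + 0.0121 + 0.0625 = 0.2224
B_III = 1 / 0.2224 = 4.4964
Σp_IIᵢ² = 0.19² + 0.26² + 0.16² + 0.11² + 0.11² + 0.17² = 0.0361 + 0.0676 + 0.0256 + 0.0121 + 0.0121 + 0.0289 = 0.1824
B_II = 1 / 0.1824 = 5.4825
Σp_Iᵢ² = 0.46² + 0.10² + 0.02² + 0.15² + 0.24² + 0.03² = 0.2116 + 0.0100 + 0.0004 + 0.0225 + 0.0576 + 0.0009 = 0.3030
B_I = 1 / 0.3030 = 3.3003
Ranking by B (broadest → narrowest): morphospecies II (5.48) > morphospecies III (4.50) > morphospecies I (3.30)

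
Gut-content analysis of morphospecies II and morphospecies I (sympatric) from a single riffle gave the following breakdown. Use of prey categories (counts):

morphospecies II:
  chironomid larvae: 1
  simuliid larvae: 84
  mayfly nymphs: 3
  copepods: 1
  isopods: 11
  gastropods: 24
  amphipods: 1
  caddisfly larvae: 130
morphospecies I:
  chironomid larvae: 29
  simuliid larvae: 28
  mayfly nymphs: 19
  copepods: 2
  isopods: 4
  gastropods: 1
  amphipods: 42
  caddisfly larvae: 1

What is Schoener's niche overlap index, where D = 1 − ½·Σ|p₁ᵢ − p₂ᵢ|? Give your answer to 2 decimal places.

Proportions for morphospecies II (n=255): 1/255=0.0039, 84/255=0.3294, 3/255=0.0118, 1/255=0.0039, 11/255=0.0431, 24/255=0.0941, 1/255=0.0039, 130/255=0.5098
Proportions for morphospecies I (n=126): 29/126=0.2302, 28/126=0.2222, 19/126=0.1508, 2/126=0.0159, 4/126=0.0317, 1/126=0.0079, 42/126=0.3333, 1/126=0.0079
Σ|p₁ᵢ − p₂ᵢ| = 0.2263 + 0.1072 + 0.1390 + 0.0120 + 0.0114 + 0.0862 + 0.3294 + 0.5019 = 1.4134
D = 1 − ½ × 1.4134 = 1 − 0.70670 = 0.29330

0.29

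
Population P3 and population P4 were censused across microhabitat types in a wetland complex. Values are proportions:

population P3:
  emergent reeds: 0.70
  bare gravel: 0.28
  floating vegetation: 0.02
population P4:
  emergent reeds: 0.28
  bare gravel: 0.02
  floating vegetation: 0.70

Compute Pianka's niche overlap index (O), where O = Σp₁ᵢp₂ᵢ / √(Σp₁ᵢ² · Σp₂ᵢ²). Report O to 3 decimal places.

0.379

Σ p₁ᵢp₂ᵢ = 0.1960 + 0.0056 + 0.0140 = 0.2156
Σp_1ᵢ² = 0.70² + 0.28² + 0.02² = 0.4900 + 0.0784 + 0.0004 = 0.5688
Σp_2ᵢ² = 0.28² + 0.02² + 0.70² = 0.0784 + 0.0004 + 0.4900 = 0.5688
O = 0.2156 / √(0.5688 × 0.5688) = 0.2156 / 0.568800 = 0.37904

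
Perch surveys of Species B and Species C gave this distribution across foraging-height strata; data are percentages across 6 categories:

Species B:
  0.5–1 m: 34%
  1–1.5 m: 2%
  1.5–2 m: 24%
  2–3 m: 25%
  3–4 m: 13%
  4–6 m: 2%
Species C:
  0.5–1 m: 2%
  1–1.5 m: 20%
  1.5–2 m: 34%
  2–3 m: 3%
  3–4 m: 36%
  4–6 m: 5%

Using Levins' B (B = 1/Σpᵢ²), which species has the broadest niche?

Species B

Convert percentages to proportions (divide by 100).
Σp_Bᵢ² = 0.34² + 0.02² + 0.24² + 0.25² + 0.13² + 0.02² = 0.1156 + 0.0004 + 0.0576 + 0.0625 + 0.0169 + 0.0004 = 0.2534
B_B = 1 / 0.2534 = 3.9463
Σp_Cᵢ² = 0.02² + 0.20² + 0.34² + 0.03² + 0.36² + 0.05² = 0.0004 + 0.0400 + 0.1156 + 0.0009 + 0.1296 + 0.0025 = 0.2890
B_C = 1 / 0.2890 = 3.4602
Highest B → broadest niche (most generalist): Species B (B = 3.95).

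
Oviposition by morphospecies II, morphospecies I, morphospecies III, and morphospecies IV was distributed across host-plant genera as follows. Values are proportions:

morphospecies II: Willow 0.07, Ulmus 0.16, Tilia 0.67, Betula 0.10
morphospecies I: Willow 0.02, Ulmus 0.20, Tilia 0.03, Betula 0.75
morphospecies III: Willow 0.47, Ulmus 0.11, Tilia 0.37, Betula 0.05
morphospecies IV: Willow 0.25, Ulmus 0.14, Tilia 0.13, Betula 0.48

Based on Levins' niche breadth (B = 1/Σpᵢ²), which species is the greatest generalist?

morphospecies IV

Σp_IIᵢ² = 0.07² + 0.16² + 0.67² + 0.10² = 0.0049 + 0.0256 + 0.4489 + 0.0100 = 0.4894
B_II = 1 / 0.4894 = 2.0433
Σp_Iᵢ² = 0.02² + 0.20² + 0.03² + 0.75² = 0.0004 + 0.0400 + 0.0009 + 0.5625 = 0.6038
B_I = 1 / 0.6038 = 1.6562
Σp_IIIᵢ² = 0.47² + 0.11² + 0.37² + 0.05² = 0.2209 + 0.0121 + 0.1369 + 0.0025 = 0.3724
B_III = 1 / 0.3724 = 2.6853
Σp_IVᵢ² = 0.25² + 0.14² + 0.13² + 0.48² = 0.0625 + 0.0196 + 0.0169 + 0.2304 = 0.3294
B_IV = 1 / 0.3294 = 3.0358
Highest B → broadest niche (most generalist): morphospecies IV (B = 3.04).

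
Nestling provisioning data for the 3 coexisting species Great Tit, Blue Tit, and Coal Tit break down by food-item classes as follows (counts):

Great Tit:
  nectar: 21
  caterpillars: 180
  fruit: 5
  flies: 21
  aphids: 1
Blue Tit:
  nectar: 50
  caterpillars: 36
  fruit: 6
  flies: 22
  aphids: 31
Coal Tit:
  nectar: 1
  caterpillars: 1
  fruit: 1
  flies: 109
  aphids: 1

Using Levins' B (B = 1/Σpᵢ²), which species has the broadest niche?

Blue Tit

Proportions for Great Tit (n=228): 21/228=0.0921, 180/228=0.7895, 5/228=0.0219, 21/228=0.0921, 1/228=0.0044
Proportions for Blue Tit (n=145): 50/145=0.3448, 36/145=0.2483, 6/145=0.0414, 22/145=0.1517, 31/145=0.2138
Proportions for Coal Tit (n=113): 1/113=0.0088, 1/113=0.0088, 1/113=0.0088, 109/113=0.9646, 1/113=0.0088
Σp_Greaᵢ² = 0.0921² + 0.7895² + 0.0219² + 0.0921² + 0.0044² = 0.008482 + 0.623310 + 0.000480 + 0.008482 + 0.000019 = 0.640773
B_Grea = 1 / 0.640773 = 1.5606
Σp_Blueᵢ² = 0.3448² + 0.2483² + 0.0414² + 0.1517² + 0.2138² = 0.118887 + 0.061653 + 0.001714 + 0.023013 + 0.045710 = 0.250977
B_Blue = 1 / 0.250977 = 3.9844
Σp_Coalᵢ² = 0.0088² + 0.0088² + 0.0088² + 0.9646² + 0.0088² = 0.000077 + 0.000077 + 0.000077 + 0.930453 + 0.000077 = 0.930761
B_Coal = 1 / 0.930761 = 1.0744
Highest B → broadest niche (most generalist): Blue Tit (B = 3.98).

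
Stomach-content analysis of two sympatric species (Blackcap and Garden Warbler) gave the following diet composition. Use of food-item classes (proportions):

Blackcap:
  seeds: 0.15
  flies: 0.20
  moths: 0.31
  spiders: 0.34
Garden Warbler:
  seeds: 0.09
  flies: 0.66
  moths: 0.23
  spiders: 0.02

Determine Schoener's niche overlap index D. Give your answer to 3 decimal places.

Σ|p₁ᵢ − p₂ᵢ| = 0.06 + 0.46 + 0.08 + 0.32 = 0.92
D = 1 − ½ × 0.92 = 1 − 0.460 = 0.54000

0.540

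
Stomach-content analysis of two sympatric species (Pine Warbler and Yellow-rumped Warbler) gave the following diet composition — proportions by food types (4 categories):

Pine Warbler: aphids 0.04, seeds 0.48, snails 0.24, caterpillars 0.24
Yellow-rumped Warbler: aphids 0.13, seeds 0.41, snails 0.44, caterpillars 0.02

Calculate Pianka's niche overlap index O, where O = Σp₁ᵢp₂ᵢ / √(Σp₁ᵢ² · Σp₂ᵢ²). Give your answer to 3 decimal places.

0.861

Σ p₁ᵢp₂ᵢ = 0.0052 + 0.1968 + 0.1056 + 0.0048 = 0.3124
Σp_1ᵢ² = 0.04² + 0.48² + 0.24² + 0.24² = 0.0016 + 0.2304 + 0.0576 + 0.0576 = 0.3472
Σp_2ᵢ² = 0.13² + 0.41² + 0.44² + 0.02² = 0.0169 + 0.1681 + 0.1936 + 0.0004 = 0.3790
O = 0.3124 / √(0.3472 × 0.3790) = 0.3124 / 0.362752 = 0.86119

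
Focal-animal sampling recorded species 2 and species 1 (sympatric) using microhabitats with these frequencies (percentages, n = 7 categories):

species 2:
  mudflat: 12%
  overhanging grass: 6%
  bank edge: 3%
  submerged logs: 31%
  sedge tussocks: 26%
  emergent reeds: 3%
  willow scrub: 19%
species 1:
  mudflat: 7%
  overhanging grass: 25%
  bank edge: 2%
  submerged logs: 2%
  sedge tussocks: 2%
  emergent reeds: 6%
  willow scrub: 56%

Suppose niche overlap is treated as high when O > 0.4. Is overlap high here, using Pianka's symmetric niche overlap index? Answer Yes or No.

Yes

Convert percentages to proportions (divide by 100).
Σ p₁ᵢp₂ᵢ = 0.0084 + 0.0150 + 0.0006 + 0.0062 + 0.0052 + 0.0018 + 0.1064 = 0.1436
Σp_1ᵢ² = 0.12² + 0.06² + 0.03² + 0.31² + 0.26² + 0.03² + 0.19² = 0.0144 + 0.0036 + 0.0009 + 0.0961 + 0.0676 + 0.0009 + 0.0361 = 0.2196
Σp_2ᵢ² = 0.07² + 0.25² + 0.02² + 0.02² + 0.02² + 0.06² + 0.56² = 0.0049 + 0.0625 + 0.0004 + 0.0004 + 0.0004 + 0.0036 + 0.3136 = 0.3858
O = 0.1436 / √(0.2196 × 0.3858) = 0.1436 / 0.29107 = 0.4934
O = 0.4934 > 0.4 → Yes.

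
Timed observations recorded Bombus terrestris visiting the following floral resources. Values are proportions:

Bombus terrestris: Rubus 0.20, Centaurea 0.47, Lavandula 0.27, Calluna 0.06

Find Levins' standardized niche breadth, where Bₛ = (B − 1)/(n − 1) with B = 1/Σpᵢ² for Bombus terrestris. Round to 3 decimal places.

0.655

Σpᵢ² = 0.20² + 0.47² + 0.27² + 0.06² = 0.0400 + 0.2209 + 0.0729 + 0.0036 = 0.3374
B = 1 / 0.3374 = 2.96384
Bₛ = (B − 1)/(n − 1) = (2.96384 − 1)/(4 − 1) = 1.96384/3 = 0.65461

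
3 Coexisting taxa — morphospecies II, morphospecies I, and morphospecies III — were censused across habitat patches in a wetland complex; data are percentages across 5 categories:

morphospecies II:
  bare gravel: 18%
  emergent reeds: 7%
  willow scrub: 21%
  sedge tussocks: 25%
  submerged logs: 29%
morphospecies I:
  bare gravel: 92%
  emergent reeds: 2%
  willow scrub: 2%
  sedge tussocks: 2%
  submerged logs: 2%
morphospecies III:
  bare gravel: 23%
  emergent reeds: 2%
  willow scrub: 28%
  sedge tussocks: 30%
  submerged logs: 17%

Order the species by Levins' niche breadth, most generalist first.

Convert percentages to proportions (divide by 100).
Σp_IIᵢ² = 0.18² + 0.07² + 0.21² + 0.25² + 0.29² = 0.0324 + 0.0049 + 0.0441 + 0.0625 + 0.0841 = 0.2280
B_II = 1 / 0.2280 = 4.3860
Σp_Iᵢ² = 0.92² + 0.02² + 0.02² + 0.02² + 0.02² = 0.8464 + 0.0004 + 0.0004 + 0.0004 + 0.0004 = 0.8480
B_I = 1 / 0.8480 = 1.1792
Σp_IIIᵢ² = 0.23² + 0.02² + 0.28² + 0.30² + 0.17² = 0.0529 + 0.0004 + 0.0784 + 0.0900 + 0.0289 = 0.2506
B_III = 1 / 0.2506 = 3.9904
Ranking by B (broadest → narrowest): morphospecies II (4.39) > morphospecies III (3.99) > morphospecies I (1.18)

morphospecies II > morphospecies III > morphospecies I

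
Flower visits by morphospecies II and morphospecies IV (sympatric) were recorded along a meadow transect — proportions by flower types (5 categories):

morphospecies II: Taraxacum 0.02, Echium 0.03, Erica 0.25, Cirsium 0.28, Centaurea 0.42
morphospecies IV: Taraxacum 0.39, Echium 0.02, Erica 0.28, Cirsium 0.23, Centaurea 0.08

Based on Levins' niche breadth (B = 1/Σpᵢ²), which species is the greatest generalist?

morphospecies IV

Σp_IIᵢ² = 0.02² + 0.03² + 0.25² + 0.28² + 0.42² = 0.0004 + 0.0009 + 0.0625 + 0.0784 + 0.1764 = 0.3186
B_II = 1 / 0.3186 = 3.1387
Σp_IVᵢ² = 0.39² + 0.02² + 0.28² + 0.23² + 0.08² = 0.1521 + 0.0004 + 0.0784 + 0.0529 + 0.0064 = 0.2902
B_IV = 1 / 0.2902 = 3.4459
Highest B → broadest niche (most generalist): morphospecies IV (B = 3.45).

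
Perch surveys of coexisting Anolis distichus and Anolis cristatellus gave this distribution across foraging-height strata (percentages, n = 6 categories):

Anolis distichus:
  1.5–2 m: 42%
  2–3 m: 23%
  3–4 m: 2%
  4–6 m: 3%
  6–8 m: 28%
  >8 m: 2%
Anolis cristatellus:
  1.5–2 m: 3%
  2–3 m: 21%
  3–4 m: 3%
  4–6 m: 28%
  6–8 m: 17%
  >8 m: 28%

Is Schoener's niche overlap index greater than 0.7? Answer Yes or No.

No

Convert percentages to proportions (divide by 100).
Σ|p₁ᵢ − p₂ᵢ| = 0.39 + 0.02 + 0.01 + 0.25 + 0.11 + 0.26 = 1.04
D = 1 − ½ × 1.04 = 1 − 0.520 = 0.4800
D = 0.4800 < 0.7 → No.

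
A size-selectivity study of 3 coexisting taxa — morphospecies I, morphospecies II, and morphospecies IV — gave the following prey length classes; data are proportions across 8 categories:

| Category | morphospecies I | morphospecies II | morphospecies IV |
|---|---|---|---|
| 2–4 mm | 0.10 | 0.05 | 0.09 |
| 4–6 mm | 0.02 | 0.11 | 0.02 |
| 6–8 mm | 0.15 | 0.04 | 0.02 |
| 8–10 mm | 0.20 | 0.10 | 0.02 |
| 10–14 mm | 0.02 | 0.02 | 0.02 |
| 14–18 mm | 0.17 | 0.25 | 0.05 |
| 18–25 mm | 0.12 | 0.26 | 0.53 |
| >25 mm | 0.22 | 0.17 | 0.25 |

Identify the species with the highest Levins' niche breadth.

morphospecies I

Σp_Iᵢ² = 0.10² + 0.02² + 0.15² + 0.20² + 0.02² + 0.17² + 0.12² + 0.22² = 0.0100 + 0.0004 + 0.0225 + 0.0400 + 0.0004 + 0.0289 + 0.0144 + 0.0484 = 0.1650
B_I = 1 / 0.1650 = 6.0606
Σp_IIᵢ² = 0.05² + 0.11² + 0.04² + 0.10² + 0.02² + 0.25² + 0.26² + 0.17² = 0.0025 + 0.0121 + 0.0016 + 0.0100 + 0.0004 + 0.0625 + 0.0676 + 0.0289 = 0.1856
B_II = 1 / 0.1856 = 5.3879
Σp_IVᵢ² = 0.09² + 0.02² + 0.02² + 0.02² + 0.02² + 0.05² + 0.53² + 0.25² = 0.0081 + 0.0004 + 0.0004 + 0.0004 + 0.0004 + 0.0025 + 0.2809 + 0.0625 = 0.3556
B_IV = 1 / 0.3556 = 2.8121
Highest B → broadest niche (most generalist): morphospecies I (B = 6.06).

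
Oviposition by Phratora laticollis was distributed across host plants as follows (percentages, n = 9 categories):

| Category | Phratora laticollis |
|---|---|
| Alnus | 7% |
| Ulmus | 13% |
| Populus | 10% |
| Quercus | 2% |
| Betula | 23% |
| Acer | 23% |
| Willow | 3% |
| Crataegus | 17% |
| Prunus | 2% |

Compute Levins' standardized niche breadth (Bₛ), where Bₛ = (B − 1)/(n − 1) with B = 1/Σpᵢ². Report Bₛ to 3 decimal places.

0.618

Convert percentages to proportions (divide by 100).
Σpᵢ² = 0.07² + 0.13² + 0.10² + 0.02² + 0.23² + 0.23² + 0.03² + 0.17² + 0.02² = 0.0049 + 0.0169 + 0.0100 + 0.0004 + 0.0529 + 0.0529 + 0.0009 + 0.0289 + 0.0004 = 0.1682
B = 1 / 0.1682 = 5.94530
Bₛ = (B − 1)/(n − 1) = (5.94530 − 1)/(9 − 1) = 4.94530/8 = 0.61816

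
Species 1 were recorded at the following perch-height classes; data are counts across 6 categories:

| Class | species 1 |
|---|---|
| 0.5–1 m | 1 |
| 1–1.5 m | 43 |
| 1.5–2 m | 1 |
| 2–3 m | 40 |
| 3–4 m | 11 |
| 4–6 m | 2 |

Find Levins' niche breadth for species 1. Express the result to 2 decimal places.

Proportions for species 1 (n=98): 1/98=0.0102, 43/98=0.4388, 1/98=0.0102, 40/98=0.4082, 11/98=0.1122, 2/98=0.0204
Σpᵢ² = 0.0102² + 0.4388² + 0.0102² + 0.4082² + 0.1122² + 0.0204² = 0.000104 + 0.192545 + 0.000104 + 0.166627 + 0.012589 + 0.000416 = 0.372385
B = 1 / 0.372385 = 2.6854

2.69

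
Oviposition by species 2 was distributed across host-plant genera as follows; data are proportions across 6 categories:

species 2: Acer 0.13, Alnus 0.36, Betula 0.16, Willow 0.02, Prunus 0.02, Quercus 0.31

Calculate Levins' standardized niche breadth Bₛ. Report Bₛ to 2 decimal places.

Σpᵢ² = 0.13² + 0.36² + 0.16² + 0.02² + 0.02² + 0.31² = 0.0169 + 0.1296 + 0.0256 + 0.0004 + 0.0004 + 0.0961 = 0.2690
B = 1 / 0.2690 = 3.7175
Bₛ = (B − 1)/(n − 1) = (3.7175 − 1)/(6 − 1) = 2.7175/5 = 0.5435

0.54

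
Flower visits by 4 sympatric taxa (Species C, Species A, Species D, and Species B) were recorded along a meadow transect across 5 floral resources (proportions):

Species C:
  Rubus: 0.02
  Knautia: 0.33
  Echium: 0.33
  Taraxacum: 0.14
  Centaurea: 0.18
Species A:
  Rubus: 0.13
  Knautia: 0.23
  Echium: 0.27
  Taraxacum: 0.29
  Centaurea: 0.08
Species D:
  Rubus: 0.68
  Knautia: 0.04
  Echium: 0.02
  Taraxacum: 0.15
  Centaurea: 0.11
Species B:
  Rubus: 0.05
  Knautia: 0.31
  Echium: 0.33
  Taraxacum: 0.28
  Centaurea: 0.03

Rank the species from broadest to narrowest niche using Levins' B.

Species A > Species C > Species B > Species D

Σp_Cᵢ² = 0.02² + 0.33² + 0.33² + 0.14² + 0.18² = 0.0004 + 0.1089 + 0.1089 + 0.0196 + 0.0324 = 0.2702
B_C = 1 / 0.2702 = 3.7010
Σp_Aᵢ² = 0.13² + 0.23² + 0.27² + 0.29² + 0.08² = 0.0169 + 0.0529 + 0.0729 + 0.0841 + 0.0064 = 0.2332
B_A = 1 / 0.2332 = 4.2882
Σp_Dᵢ² = 0.68² + 0.04² + 0.02² + 0.15² + 0.11² = 0.4624 + 0.0016 + 0.0004 + 0.0225 + 0.0121 = 0.4990
B_D = 1 / 0.4990 = 2.0040
Σp_Bᵢ² = 0.05² + 0.31² + 0.33² + 0.28² + 0.03² = 0.0025 + 0.0961 + 0.1089 + 0.0784 + 0.0009 = 0.2868
B_B = 1 / 0.2868 = 3.4868
Ranking by B (broadest → narrowest): Species A (4.29) > Species C (3.70) > Species B (3.49) > Species D (2.00)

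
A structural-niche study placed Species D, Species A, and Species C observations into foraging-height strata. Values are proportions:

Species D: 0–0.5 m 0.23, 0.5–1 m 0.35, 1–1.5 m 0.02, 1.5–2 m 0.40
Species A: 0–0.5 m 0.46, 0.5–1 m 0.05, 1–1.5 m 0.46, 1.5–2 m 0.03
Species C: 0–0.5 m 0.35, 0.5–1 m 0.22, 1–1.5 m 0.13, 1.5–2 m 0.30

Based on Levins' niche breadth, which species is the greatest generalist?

Σp_Dᵢ² = 0.23² + 0.35² + 0.02² + 0.40² = 0.0529 + 0.1225 + 0.0004 + 0.1600 = 0.3358
B_D = 1 / 0.3358 = 2.9780
Σp_Aᵢ² = 0.46² + 0.05² + 0.46² + 0.03² = 0.2116 + 0.0025 + 0.2116 + 0.0009 = 0.4266
B_A = 1 / 0.4266 = 2.3441
Σp_Cᵢ² = 0.35² + 0.22² + 0.13² + 0.30² = 0.1225 + 0.0484 + 0.0169 + 0.0900 = 0.2778
B_C = 1 / 0.2778 = 3.5997
Highest B → broadest niche (most generalist): Species C (B = 3.60).

Species C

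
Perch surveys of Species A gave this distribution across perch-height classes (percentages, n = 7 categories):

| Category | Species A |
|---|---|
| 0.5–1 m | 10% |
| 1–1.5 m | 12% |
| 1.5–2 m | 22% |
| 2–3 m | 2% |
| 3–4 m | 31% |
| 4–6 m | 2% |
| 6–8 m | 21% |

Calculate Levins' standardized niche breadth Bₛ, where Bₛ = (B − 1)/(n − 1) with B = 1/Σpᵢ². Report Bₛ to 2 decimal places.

0.61

Convert percentages to proportions (divide by 100).
Σpᵢ² = 0.10² + 0.12² + 0.22² + 0.02² + 0.31² + 0.02² + 0.21² = 0.0100 + 0.0144 + 0.0484 + 0.0004 + 0.0961 + 0.0004 + 0.0441 = 0.2138
B = 1 / 0.2138 = 4.6773
Bₛ = (B − 1)/(n − 1) = (4.6773 − 1)/(7 − 1) = 3.6773/6 = 0.6129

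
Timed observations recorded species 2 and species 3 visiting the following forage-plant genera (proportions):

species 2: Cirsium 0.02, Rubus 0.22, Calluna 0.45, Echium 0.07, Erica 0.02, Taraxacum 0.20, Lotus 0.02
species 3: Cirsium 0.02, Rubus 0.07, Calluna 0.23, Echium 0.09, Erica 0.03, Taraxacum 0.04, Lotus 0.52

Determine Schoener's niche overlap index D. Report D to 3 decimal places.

0.470

Σ|p₁ᵢ − p₂ᵢ| = 0.00 + 0.15 + 0.22 + 0.02 + 0.01 + 0.16 + 0.50 = 1.06
D = 1 − ½ × 1.06 = 1 − 0.530 = 0.47000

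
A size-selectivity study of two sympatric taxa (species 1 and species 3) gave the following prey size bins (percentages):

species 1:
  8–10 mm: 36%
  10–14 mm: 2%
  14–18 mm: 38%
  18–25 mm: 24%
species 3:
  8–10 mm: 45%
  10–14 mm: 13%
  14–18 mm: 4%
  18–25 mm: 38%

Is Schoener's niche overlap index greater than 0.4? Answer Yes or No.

Convert percentages to proportions (divide by 100).
Σ|p₁ᵢ − p₂ᵢ| = 0.09 + 0.11 + 0.34 + 0.14 = 0.68
D = 1 − ½ × 0.68 = 1 − 0.340 = 0.6600
D = 0.6600 > 0.4 → Yes.

Yes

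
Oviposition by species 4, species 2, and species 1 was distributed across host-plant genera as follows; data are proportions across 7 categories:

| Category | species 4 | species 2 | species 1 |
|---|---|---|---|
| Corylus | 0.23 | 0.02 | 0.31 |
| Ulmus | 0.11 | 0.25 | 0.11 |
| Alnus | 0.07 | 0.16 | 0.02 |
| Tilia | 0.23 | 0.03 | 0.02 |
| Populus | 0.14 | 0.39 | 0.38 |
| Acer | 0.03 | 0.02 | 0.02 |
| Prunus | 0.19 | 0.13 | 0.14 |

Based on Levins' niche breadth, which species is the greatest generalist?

Σp_4ᵢ² = 0.23² + 0.11² + 0.07² + 0.23² + 0.14² + 0.03² + 0.19² = 0.0529 + 0.0121 + 0.0049 + 0.0529 + 0.0196 + 0.0009 + 0.0361 = 0.1794
B_4 = 1 / 0.1794 = 5.5741
Σp_2ᵢ² = 0.02² + 0.25² + 0.16² + 0.03² + 0.39² + 0.02² + 0.13² = 0.0004 + 0.0625 + 0.0256 + 0.0009 + 0.1521 + 0.0004 + 0.0169 = 0.2588
B_2 = 1 / 0.2588 = 3.8640
Σp_1ᵢ² = 0.31² + 0.11² + 0.02² + 0.02² + 0.38² + 0.02² + 0.14² = 0.0961 + 0.0121 + 0.0004 + 0.0004 + 0.1444 + 0.0004 + 0.0196 = 0.2734
B_1 = 1 / 0.2734 = 3.6576
Highest B → broadest niche (most generalist): species 4 (B = 5.57).

species 4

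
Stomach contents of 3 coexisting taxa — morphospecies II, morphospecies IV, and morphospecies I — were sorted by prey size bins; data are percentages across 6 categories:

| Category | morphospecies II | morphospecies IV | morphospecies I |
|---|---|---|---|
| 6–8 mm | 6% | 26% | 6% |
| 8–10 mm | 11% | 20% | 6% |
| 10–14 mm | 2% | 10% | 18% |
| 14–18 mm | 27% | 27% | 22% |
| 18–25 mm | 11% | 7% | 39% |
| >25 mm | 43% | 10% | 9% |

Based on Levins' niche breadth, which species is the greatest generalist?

morphospecies IV

Convert percentages to proportions (divide by 100).
Σp_IIᵢ² = 0.06² + 0.11² + 0.02² + 0.27² + 0.11² + 0.43² = 0.0036 + 0.0121 + 0.0004 + 0.0729 + 0.0121 + 0.1849 = 0.2860
B_II = 1 / 0.2860 = 3.4965
Σp_IVᵢ² = 0.26² + 0.20² + 0.10² + 0.27² + 0.07² + 0.10² = 0.0676 + 0.0400 + 0.0100 + 0.0729 + 0.0049 + 0.0100 = 0.2054
B_IV = 1 / 0.2054 = 4.8685
Σp_Iᵢ² = 0.06² + 0.06² + 0.18² + 0.22² + 0.39² + 0.09² = 0.0036 + 0.0036 + 0.0324 + 0.0484 + 0.1521 + 0.0081 = 0.2482
B_I = 1 / 0.2482 = 4.0290
Highest B → broadest niche (most generalist): morphospecies IV (B = 4.87).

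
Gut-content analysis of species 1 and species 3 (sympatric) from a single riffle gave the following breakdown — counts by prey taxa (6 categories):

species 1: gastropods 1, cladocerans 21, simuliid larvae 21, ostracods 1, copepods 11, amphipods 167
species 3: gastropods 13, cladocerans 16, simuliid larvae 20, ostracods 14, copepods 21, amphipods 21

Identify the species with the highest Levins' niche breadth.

species 3

Proportions for species 1 (n=222): 1/222=0.0045, 21/222=0.0946, 21/222=0.0946, 1/222=0.0045, 11/222=0.0495, 167/222=0.7523
Proportions for species 3 (n=105): 13/105=0.1238, 16/105=0.1524, 20/105=0.1905, 14/105=0.1333, 21/105=0.2000, 21/105=0.2000
Σp_1ᵢ² = 0.0045² + 0.0946² + 0.0946² + 0.0045² + 0.0495² + 0.7523² = 0.000020 + 0.008949 + 0.008949 + 0.000020 + 0.002450 + 0.565955 = 0.586343
B_1 = 1 / 0.586343 = 1.7055
Σp_3ᵢ² = 0.1238² + 0.1524² + 0.1905² + 0.1333² + 0.2000² + 0.2000² = 0.015326 + 0.023226 + 0.036290 + 0.017769 + 0.040000 + 0.040000 = 0.172611
B_3 = 1 / 0.172611 = 5.7934
Highest B → broadest niche (most generalist): species 3 (B = 5.79).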